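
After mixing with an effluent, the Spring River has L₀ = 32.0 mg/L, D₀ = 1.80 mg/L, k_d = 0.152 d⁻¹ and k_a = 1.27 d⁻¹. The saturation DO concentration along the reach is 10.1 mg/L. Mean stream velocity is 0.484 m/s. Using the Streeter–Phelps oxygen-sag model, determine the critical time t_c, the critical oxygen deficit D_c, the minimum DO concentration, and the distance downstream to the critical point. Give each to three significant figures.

At the critical point dD/dt = 0, so k_d L₀ e^(−k_d t) = k_a D. Substituting D(t) from the Streeter–Phelps equation and solving for t gives
t_c = ln[(k_a/k_d)(1 − D₀(k_a−k_d)/(k_d L₀))] / (k_a−k_d).
Here k_a−k_d = 1.118 d⁻¹ and 1 − D₀(k_a−k_d)/(k_d L₀) = 1 − 1.80×1.118/(0.152×32.0) = 0.5863, so
t_c = ln(8.355 × 0.5863) / 1.118 = 1.589 / 1.118 = 1.421 d.
L(t_c) = L₀ e^(−k_d t_c) = 32.0 × 0.8057 = 25.78 mg/L, and at the critical point k_a D_c = k_d L, so D_c = (0.152/1.27) × 25.78 = 3.086 mg/L.
Minimum DO = C_s − D_c = 10.1 − 3.086 = 7.014 mg/L.
x_c = v t_c = 0.484 m/s × 1.421 d × 86400 s/d = 59430 m ≈ 59.4 km.

t_c ≈ 1.42 d; D_c ≈ 3.09 mg/L; min DO ≈ 7.01 mg/L; x_c ≈ 59.4 km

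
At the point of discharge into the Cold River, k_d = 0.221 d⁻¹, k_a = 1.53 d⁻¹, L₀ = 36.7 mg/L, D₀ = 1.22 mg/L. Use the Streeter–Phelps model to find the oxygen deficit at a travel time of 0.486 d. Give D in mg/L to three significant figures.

k_d L₀/(k_a−k_d) = 0.221×36.7/(1.53−0.221) = 8.111/1.309 = 6.196 mg/L.
e^(−k_d t) = e^(−0.221×0.4860) = 0.8982; e^(−k_a t) = e^(−1.53×0.4860) = 0.4754.
D = 6.196 × (0.8982 − 0.4754) + 1.22 × 0.4754 = 2.619 + 0.5800 = 3.199 mg/L.

D ≈ 3.20 mg/L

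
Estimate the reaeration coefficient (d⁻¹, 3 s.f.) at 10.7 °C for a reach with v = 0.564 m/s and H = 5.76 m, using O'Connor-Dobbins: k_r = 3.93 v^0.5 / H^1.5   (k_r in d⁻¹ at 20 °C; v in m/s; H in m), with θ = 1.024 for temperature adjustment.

k_r(20) = 3.93 × 0.564^0.5 / 5.76^1.5 = 3.93 × 0.7510 / 13.82 = 0.2135 d⁻¹.
k_r(10.7) = 0.2135 × 1.024^(10.7−20) = 0.2135 × 0.8021 = 0.1712 d⁻¹.

k_r ≈ 0.171 d⁻¹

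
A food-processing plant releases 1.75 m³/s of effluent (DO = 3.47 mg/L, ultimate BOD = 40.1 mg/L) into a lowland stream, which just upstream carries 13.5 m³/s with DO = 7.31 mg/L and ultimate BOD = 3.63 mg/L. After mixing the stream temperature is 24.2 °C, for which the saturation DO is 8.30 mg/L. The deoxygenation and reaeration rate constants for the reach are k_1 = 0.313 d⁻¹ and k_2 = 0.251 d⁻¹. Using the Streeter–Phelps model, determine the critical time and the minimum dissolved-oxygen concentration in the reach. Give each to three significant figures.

Mixed DO = (13.5×7.31 + 1.75×3.47)/(13.5+1.75) = 104.8/15.25 = 6.869 mg/L.
Mixed L₀ = (13.5×3.63 + 1.75×40.1)/(15.25) = 119.2/15.25 = 7.815 mg/L.
Initial deficit D₀ = C_s − DO₀ = 8.30 − 6.869 = 1.431 mg/L.
t_c = (1/-0.06200) ln[(0.251/0.313)(1 − 1.431×-0.06200/(0.313×7.815))] = -16.13 × ln(0.8310) = 2.986 d.
D_c = (0.313/0.251) × 7.815 × e^(−0.313×2.986) = 1.247 × 7.815 × 0.3927 = 3.827 mg/L.
Minimum DO = 8.30 − 3.827 = 4.473 mg/L.

t_c ≈ 2.99 d; minimum DO ≈ 4.47 mg/L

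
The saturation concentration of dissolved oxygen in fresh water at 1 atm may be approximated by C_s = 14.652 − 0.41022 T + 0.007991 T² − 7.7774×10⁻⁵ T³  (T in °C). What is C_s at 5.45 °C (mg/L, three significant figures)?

C_s = 14.652 − 0.41022×5.45 + 0.007991×5.45² − 7.7774×10⁻⁵×5.45³ = 12.64 mg/L.

C_s ≈ 12.6 mg/L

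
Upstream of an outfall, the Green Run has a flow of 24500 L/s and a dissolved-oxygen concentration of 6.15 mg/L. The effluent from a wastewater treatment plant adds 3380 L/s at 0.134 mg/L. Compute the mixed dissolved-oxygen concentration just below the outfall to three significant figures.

5.42 mg/L

Flow-weighted mixing: C = (Q_r C_r + Q_w C_w)/(Q_r + Q_w)
= (24500×6.15 + 3380×0.134)/(24500 + 3380) = 151100/27880 = 5.421 mg/L.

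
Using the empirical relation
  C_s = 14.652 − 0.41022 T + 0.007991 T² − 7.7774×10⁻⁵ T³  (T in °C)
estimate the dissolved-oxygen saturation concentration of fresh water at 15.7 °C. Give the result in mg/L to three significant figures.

C_s = 14.652 − 0.41022×15.7 + 0.007991×15.7² − 7.7774×10⁻⁵×15.7³ = 9.880 mg/L.

C_s ≈ 9.88 mg/L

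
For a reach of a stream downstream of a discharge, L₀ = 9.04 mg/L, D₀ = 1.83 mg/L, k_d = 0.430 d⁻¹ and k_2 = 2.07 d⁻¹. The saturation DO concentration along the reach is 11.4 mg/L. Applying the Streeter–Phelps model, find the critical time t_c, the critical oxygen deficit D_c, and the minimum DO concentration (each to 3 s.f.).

t_c ≈ 0.0566 d; D_c ≈ 1.83 mg/L; min DO ≈ 9.57 mg/L

t_c = [1/(k_2−k_d)] ln[(k_2/k_d)(1 − D₀(k_2−k_d)/(k_d L₀))]
= [1/(2.07−0.430)] ln[(2.07/0.430)(1 − 1.83×1.640/(0.430×9.04))]
= (1/1.640) ln[4.814 × 0.2279] = 0.6098 × ln(1.097) = 0.6098 × 0.09279 = 0.05658 d.
D_c = (k_d/k_2) L₀ e^(−k_d t_c) = (0.430/2.07) × 9.04 × e^(−0.430×0.05658) = 0.2077 × 9.04 × 0.9760 = 1.833 mg/L.
Minimum DO = C_s − D_c = 11.4 − 1.833 = 9.567 mg/L.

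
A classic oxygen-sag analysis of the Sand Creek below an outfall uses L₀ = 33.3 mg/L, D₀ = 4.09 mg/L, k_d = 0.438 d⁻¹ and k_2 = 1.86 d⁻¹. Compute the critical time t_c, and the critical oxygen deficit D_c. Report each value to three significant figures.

At the critical point dD/dt = 0, so k_d L₀ e^(−k_d t) = k_2 D. Substituting D(t) from the Streeter–Phelps equation and solving for t gives
t_c = ln[(k_2/k_d)(1 − D₀(k_2−k_d)/(k_d L₀))] / (k_2−k_d).
Here k_2−k_d = 1.422 d⁻¹ and 1 − D₀(k_2−k_d)/(k_d L₀) = 1 − 4.09×1.422/(0.438×33.3) = 0.6012, so
t_c = ln(4.247 × 0.6012) / 1.422 = 0.9374 / 1.422 = 0.6592 d.
D_c = (k_d/k_2) L₀ e^(−k_d t_c) = (0.438/1.86) × 33.3 × e^(−0.438×0.6592) = 0.2355 × 33.3 × 0.7492 = 5.875 mg/L.

t_c ≈ 0.659 d; D_c ≈ 5.88 mg/L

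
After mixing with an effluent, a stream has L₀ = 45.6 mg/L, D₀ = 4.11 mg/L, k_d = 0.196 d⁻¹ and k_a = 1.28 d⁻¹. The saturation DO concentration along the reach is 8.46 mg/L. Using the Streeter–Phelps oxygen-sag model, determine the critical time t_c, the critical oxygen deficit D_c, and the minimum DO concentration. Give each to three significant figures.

t_c ≈ 1.09 d; D_c ≈ 5.63 mg/L; min DO ≈ 2.83 mg/L

At the critical point dD/dt = 0, so k_d L₀ e^(−k_d t) = k_a D. Substituting D(t) from the Streeter–Phelps equation and solving for t gives
t_c = ln[(k_a/k_d)(1 − D₀(k_a−k_d)/(k_d L₀))] / (k_a−k_d).
Here k_a−k_d = 1.084 d⁻¹ and 1 − D₀(k_a−k_d)/(k_d L₀) = 1 − 4.11×1.084/(0.196×45.6) = 0.5015, so
t_c = ln(6.531 × 0.5015) / 1.084 = 1.186 / 1.084 = 1.094 d.
L(t_c) = L₀ e^(−k_d t_c) = 45.6 × 0.8069 = 36.80 mg/L, and at the critical point k_a D_c = k_d L, so D_c = (0.196/1.28) × 36.80 = 5.634 mg/L.
Minimum DO = C_s − D_c = 8.46 − 5.634 = 2.826 mg/L.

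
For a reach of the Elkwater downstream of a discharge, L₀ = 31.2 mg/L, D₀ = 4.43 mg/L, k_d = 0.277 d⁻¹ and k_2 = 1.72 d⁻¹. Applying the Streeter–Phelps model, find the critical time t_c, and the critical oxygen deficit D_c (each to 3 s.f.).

t_c ≈ 0.333 d; D_c ≈ 4.58 mg/L

At the critical point dD/dt = 0, so k_d L₀ e^(−k_d t) = k_2 D. Substituting D(t) from the Streeter–Phelps equation and solving for t gives
t_c = ln[(k_2/k_d)(1 − D₀(k_2−k_d)/(k_d L₀))] / (k_2−k_d).
Here k_2−k_d = 1.443 d⁻¹ and 1 − D₀(k_2−k_d)/(k_d L₀) = 1 − 4.43×1.443/(0.277×31.2) = 0.2603, so
t_c = ln(6.209 × 0.2603) / 1.443 = 0.4803 / 1.443 = 0.3328 d.
L(t_c) = L₀ e^(−k_d t_c) = 31.2 × 0.9119 = 28.45 mg/L, and at the critical point k_2 D_c = k_d L, so D_c = (0.277/1.72) × 28.45 = 4.582 mg/L.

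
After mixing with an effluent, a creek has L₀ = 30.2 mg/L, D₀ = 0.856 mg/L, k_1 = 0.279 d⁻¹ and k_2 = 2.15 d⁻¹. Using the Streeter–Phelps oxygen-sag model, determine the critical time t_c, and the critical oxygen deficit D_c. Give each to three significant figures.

t_c ≈ 0.979 d; D_c ≈ 2.98 mg/L

With k_2/k_1 = 7.706 and 1 − D₀(k_2−k_1)/(k_1 L₀) = 0.8099,
t_c = ln(7.706 × 0.8099) / (2.15 − 0.279) = ln(6.241) / 1.871 = 1.831/1.871 = 0.9787 d.
L(t_c) = L₀ e^(−k_1 t_c) = 30.2 × 0.7610 = 22.98 mg/L, and at the critical point k_2 D_c = k_1 L, so D_c = (0.279/2.15) × 22.98 = 2.983 mg/L.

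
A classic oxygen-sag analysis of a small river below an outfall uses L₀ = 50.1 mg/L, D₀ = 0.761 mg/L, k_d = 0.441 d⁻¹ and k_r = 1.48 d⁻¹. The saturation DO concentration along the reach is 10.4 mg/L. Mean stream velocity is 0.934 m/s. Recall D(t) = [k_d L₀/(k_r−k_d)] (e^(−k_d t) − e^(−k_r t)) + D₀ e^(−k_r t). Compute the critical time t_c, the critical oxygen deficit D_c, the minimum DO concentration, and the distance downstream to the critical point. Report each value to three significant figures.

t_c ≈ 1.13 d; D_c ≈ 9.07 mg/L; min DO ≈ 1.33 mg/L; x_c ≈ 91.2 km

t_c = [1/(k_r−k_d)] ln[(k_r/k_d)(1 − D₀(k_r−k_d)/(k_d L₀))]
= [1/(1.48−0.441)] ln[(1.48/0.441)(1 − 0.761×1.039/(0.441×50.1))]
= (1/1.039) ln[3.356 × 0.9642] = 0.9625 × ln(3.236) = 0.9625 × 1.174 = 1.130 d.
L(t_c) = L₀ e^(−k_d t_c) = 50.1 × 0.6075 = 30.43 mg/L, and at the critical point k_r D_c = k_d L, so D_c = (0.441/1.48) × 30.43 = 9.069 mg/L.
Minimum DO = C_s − D_c = 10.4 − 9.069 = 1.331 mg/L.
x_c = v t_c = 0.934 m/s × 1.130 d × 86400 s/d = 91210 m ≈ 91.2 km.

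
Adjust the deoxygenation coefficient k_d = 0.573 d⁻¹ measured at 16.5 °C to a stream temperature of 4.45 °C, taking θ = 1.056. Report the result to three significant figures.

k_d(T₂) = k_d(T₁) · θ^(T₂−T₁) = 0.573 × 1.056^(4.45−16.5)
= 0.573 × 1.056^-12.1 = 0.573 × 0.5186 = 0.2972 d⁻¹.

k_d ≈ 0.297 d⁻¹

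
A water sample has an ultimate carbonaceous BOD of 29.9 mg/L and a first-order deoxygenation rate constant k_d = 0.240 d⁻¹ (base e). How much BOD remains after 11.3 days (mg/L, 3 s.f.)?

L ≈ 1.99 mg/L

L_t = L₀ e^(−k_d t) = 29.9 × e^(−0.240×11.3) = 29.9 × 0.06640 = 1.985 mg/L.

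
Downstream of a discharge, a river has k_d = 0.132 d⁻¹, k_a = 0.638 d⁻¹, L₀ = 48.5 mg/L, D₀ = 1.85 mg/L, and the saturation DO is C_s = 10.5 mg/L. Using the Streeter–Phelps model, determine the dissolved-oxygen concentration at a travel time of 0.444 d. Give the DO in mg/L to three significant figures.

k_d L₀/(k_a−k_d) = 0.132×48.5/(0.638−0.132) = 6.402/0.5060 = 12.65 mg/L.
e^(−k_d t) = e^(−0.132×0.4440) = 0.9431; e^(−k_a t) = e^(−0.638×0.4440) = 0.7533.
D = 12.65 × (0.9431 − 0.7533) + 1.85 × 0.7533 = 2.401 + 1.394 = 3.795 mg/L.
DO = C_s − D = 10.5 − 3.795 = 6.705 mg/L.

DO ≈ 6.71 mg/L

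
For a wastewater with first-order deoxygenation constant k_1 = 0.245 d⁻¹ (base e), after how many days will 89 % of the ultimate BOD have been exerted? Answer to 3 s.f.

t ≈ 9.01 d

y/L₀ = 1 − e^(−k_1 t) = 0.89 ⇒ e^(−k_1 t) = 0.110
t = −ln(0.110) / 0.245 = 2.207 / 0.245 = 9.009 d.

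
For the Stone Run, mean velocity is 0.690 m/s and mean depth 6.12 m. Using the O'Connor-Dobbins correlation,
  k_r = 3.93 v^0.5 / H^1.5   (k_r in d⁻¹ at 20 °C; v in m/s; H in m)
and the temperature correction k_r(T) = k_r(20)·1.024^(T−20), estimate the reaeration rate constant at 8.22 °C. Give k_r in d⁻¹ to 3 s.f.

k_r(20) = 3.93 × 0.690^0.5 / 6.12^1.5 = 3.93 × 0.8307 / 15.14 = 0.2156 d⁻¹.
k_r(8.22) = 0.2156 × 1.024^(8.22−20) = 0.2156 × 0.7563 = 0.1631 d⁻¹.

k_r ≈ 0.163 d⁻¹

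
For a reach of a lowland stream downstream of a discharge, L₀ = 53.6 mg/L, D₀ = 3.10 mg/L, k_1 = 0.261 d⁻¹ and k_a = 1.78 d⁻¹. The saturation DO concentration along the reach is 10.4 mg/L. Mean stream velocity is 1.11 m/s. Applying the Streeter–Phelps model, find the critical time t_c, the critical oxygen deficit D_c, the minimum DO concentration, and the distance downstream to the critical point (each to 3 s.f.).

t_c ≈ 0.994 d; D_c ≈ 6.06 mg/L; min DO ≈ 4.34 mg/L; x_c ≈ 95.3 km

At the critical point dD/dt = 0, so k_1 L₀ e^(−k_1 t) = k_a D. Substituting D(t) from the Streeter–Phelps equation and solving for t gives
t_c = ln[(k_a/k_1)(1 − D₀(k_a−k_1)/(k_1 L₀))] / (k_a−k_1).
Here k_a−k_1 = 1.519 d⁻¹ and 1 − D₀(k_a−k_1)/(k_1 L₀) = 1 − 3.10×1.519/(0.261×53.6) = 0.6634, so
t_c = ln(6.820 × 0.6634) / 1.519 = 1.509 / 1.519 = 0.9937 d.
D_c = (k_1/k_a) L₀ e^(−k_1 t_c) = (0.261/1.78) × 53.6 × e^(−0.261×0.9937) = 0.1466 × 53.6 × 0.7715 = 6.064 mg/L.
Minimum DO = C_s − D_c = 10.4 − 6.064 = 4.336 mg/L.
x_c = v t_c = 1.11 m/s × 0.9937 d × 86400 s/d = 95300 m ≈ 95.3 km.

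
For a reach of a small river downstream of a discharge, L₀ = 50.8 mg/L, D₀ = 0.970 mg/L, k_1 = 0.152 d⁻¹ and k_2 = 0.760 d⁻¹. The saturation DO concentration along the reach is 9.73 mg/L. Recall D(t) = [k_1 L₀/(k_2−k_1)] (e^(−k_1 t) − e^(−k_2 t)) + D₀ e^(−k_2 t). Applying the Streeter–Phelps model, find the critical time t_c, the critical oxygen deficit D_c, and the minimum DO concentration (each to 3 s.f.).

t_c ≈ 2.52 d; D_c ≈ 6.93 mg/L; min DO ≈ 2.80 mg/L

With k_2/k_1 = 5.000 and 1 − D₀(k_2−k_1)/(k_1 L₀) = 0.9236,
t_c = ln(5.000 × 0.9236) / (0.760 − 0.152) = ln(4.618) / 0.6080 = 1.530/0.6080 = 2.516 d.
L(t_c) = L₀ e^(−k_1 t_c) = 50.8 × 0.6822 = 34.65 mg/L, and at the critical point k_2 D_c = k_1 L, so D_c = (0.152/0.760) × 34.65 = 6.931 mg/L.
Minimum DO = C_s − D_c = 9.73 − 6.931 = 2.799 mg/L.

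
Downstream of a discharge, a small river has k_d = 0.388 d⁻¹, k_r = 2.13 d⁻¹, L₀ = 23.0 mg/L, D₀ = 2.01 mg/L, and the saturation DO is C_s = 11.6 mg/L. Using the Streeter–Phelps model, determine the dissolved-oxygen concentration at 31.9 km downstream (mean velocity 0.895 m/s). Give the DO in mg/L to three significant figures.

DO ≈ 8.53 mg/L

Travel time t = x/v = 31.9 km / (0.895 m/s) = 31900 m / 0.895 m/s = 35640 s = 0.4125 d.
k_d L₀/(k_r−k_d) = 0.388×23.0/(2.13−0.388) = 8.924/1.742 = 5.123 mg/L.
e^(−k_d t) = e^(−0.388×0.4125) = 0.8521; e^(−k_r t) = e^(−2.13×0.4125) = 0.4153.
D = 5.123 × (0.8521 − 0.4153) + 2.01 × 0.4153 = 2.237 + 0.8348 = 3.072 mg/L.
DO = C_s − D = 11.6 − 3.072 = 8.528 mg/L.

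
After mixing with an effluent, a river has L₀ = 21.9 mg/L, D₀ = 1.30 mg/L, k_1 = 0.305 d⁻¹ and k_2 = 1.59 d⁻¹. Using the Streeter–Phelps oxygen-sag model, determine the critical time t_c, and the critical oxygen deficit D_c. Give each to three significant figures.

t_c = [1/(k_2−k_1)] ln[(k_2/k_1)(1 − D₀(k_2−k_1)/(k_1 L₀))]
= [1/(1.59−0.305)] ln[(1.59/0.305)(1 − 1.30×1.285/(0.305×21.9))]
= (1/1.285) ln[5.213 × 0.7499] = 0.7782 × ln(3.909) = 0.7782 × 1.363 = 1.061 d.
D_c = (k_1/k_2) L₀ e^(−k_1 t_c) = (0.305/1.59) × 21.9 × e^(−0.305×1.061) = 0.1918 × 21.9 × 0.7235 = 3.040 mg/L.

t_c ≈ 1.06 d; D_c ≈ 3.04 mg/L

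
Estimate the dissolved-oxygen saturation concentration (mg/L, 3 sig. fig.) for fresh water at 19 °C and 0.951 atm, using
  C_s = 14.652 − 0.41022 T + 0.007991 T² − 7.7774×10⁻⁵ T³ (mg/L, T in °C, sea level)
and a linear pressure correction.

C_s ≈ 8.76 mg/L

At sea level: C_s = 14.652 − 0.41022×19 + 0.007991×19² − 7.7774×10⁻⁵×19³ = 9.209 mg/L.
Pressure correction: C_s' = 9.209 × 0.951 = 8.758 mg/L.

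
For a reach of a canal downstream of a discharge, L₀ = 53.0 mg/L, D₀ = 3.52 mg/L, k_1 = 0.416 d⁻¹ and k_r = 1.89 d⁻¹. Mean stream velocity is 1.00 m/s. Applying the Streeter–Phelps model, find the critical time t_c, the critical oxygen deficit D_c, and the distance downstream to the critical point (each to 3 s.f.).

t_c ≈ 0.845 d; D_c ≈ 8.21 mg/L; x_c ≈ 73.0 km

t_c = [1/(k_r−k_1)] ln[(k_r/k_1)(1 − D₀(k_r−k_1)/(k_1 L₀))]
= [1/(1.89−0.416)] ln[(1.89/0.416)(1 − 3.52×1.474/(0.416×53.0))]
= (1/1.474) ln[4.543 × 0.7647] = 0.6784 × ln(3.474) = 0.6784 × 1.245 = 0.8449 d.
L(t_c) = L₀ e^(−k_1 t_c) = 53.0 × 0.7037 = 37.29 mg/L, and at the critical point k_r D_c = k_1 L, so D_c = (0.416/1.89) × 37.29 = 8.209 mg/L.
x_c = v t_c = 1.00 m/s × 0.8449 d × 86400 s/d = 73000 m ≈ 73.0 km.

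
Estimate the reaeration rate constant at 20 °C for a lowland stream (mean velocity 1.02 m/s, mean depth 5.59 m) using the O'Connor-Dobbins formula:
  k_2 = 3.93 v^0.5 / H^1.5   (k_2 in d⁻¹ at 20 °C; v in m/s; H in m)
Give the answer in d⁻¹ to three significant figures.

k_2 = 3.93 × 1.02^0.5 / 5.59^1.5 = 3.93 × 1.010 / 13.22 = 0.3003 d⁻¹.

k_2 ≈ 0.300 d⁻¹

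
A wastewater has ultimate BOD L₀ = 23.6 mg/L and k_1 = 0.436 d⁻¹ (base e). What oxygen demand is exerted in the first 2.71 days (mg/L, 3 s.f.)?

y ≈ 16.4 mg/L

y_t = L₀(1 − e^(−k_1 t)) = 23.6 × (1 − e^(−0.436×2.71))
= 23.6 × (1 − 0.3068) = 23.6 × 0.6932 = 16.36 mg/L.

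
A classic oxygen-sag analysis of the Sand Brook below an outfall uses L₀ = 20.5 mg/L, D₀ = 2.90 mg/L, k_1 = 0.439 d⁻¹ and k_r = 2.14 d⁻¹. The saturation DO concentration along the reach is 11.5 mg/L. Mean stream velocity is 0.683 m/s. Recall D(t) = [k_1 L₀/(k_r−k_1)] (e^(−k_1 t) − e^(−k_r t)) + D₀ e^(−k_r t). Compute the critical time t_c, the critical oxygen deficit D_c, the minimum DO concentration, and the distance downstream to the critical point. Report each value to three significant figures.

t_c ≈ 0.464 d; D_c ≈ 3.43 mg/L; min DO ≈ 8.07 mg/L; x_c ≈ 27.4 km

t_c = [1/(k_r−k_1)] ln[(k_r/k_1)(1 − D₀(k_r−k_1)/(k_1 L₀))]
= [1/(2.14−0.439)] ln[(2.14/0.439)(1 − 2.90×1.701/(0.439×20.5))]
= (1/1.701) ln[4.875 × 0.4519] = 0.5879 × ln(2.203) = 0.5879 × 0.7897 = 0.4643 d.
D_c = (k_1/k_r) L₀ e^(−k_1 t_c) = (0.439/2.14) × 20.5 × e^(−0.439×0.4643) = 0.2051 × 20.5 × 0.8156 = 3.430 mg/L.
Minimum DO = C_s − D_c = 11.5 − 3.430 = 8.070 mg/L.
x_c = v t_c = 0.683 m/s × 0.4643 d × 86400 s/d = 27400 m ≈ 27.4 km.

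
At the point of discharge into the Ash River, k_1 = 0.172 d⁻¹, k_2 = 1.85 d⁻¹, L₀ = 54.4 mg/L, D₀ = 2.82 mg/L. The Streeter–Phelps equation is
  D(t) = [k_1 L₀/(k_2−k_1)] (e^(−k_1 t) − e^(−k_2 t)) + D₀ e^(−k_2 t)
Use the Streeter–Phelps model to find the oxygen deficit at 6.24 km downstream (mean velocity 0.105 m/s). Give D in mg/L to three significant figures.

D ≈ 4.18 mg/L

Travel time t = x/v = 6.24 km / (0.105 m/s) = 6240 m / 0.105 m/s = 59430 s = 0.6878 d.
k_1 L₀/(k_2−k_1) = 0.172×54.4/(1.85−0.172) = 9.357/1.678 = 5.576 mg/L.
e^(−k_1 t) = e^(−0.172×0.6878) = 0.8884; e^(−k_2 t) = e^(−1.85×0.6878) = 0.2801.
D = 5.576 × (0.8884 − 0.2801) + 2.82 × 0.2801 = 3.392 + 0.7900 = 4.182 mg/L.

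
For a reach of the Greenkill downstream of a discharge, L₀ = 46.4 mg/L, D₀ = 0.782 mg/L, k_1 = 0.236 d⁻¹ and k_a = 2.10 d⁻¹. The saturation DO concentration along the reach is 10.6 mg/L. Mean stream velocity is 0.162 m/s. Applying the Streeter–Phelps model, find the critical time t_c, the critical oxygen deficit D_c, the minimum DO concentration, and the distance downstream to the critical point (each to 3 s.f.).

t_c ≈ 1.10 d; D_c ≈ 4.03 mg/L; min DO ≈ 6.57 mg/L; x_c ≈ 15.3 km

With k_a/k_1 = 8.898 and 1 − D₀(k_a−k_1)/(k_1 L₀) = 0.8669,
t_c = ln(8.898 × 0.8669) / (2.10 − 0.236) = ln(7.714) / 1.864 = 2.043/1.864 = 1.096 d.
L(t_c) = L₀ e^(−k_1 t_c) = 46.4 × 0.7721 = 35.82 mg/L, and at the critical point k_a D_c = k_1 L, so D_c = (0.236/2.10) × 35.82 = 4.026 mg/L.
Minimum DO = C_s − D_c = 10.6 − 4.026 = 6.574 mg/L.
x_c = v t_c = 0.162 m/s × 1.096 d × 86400 s/d = 15340 m ≈ 15.3 km.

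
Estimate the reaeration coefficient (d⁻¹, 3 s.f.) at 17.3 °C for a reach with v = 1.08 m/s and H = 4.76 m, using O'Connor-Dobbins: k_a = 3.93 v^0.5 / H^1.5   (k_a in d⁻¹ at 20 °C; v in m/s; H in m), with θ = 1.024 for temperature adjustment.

k_a ≈ 0.369 d⁻¹

k_a(20) = 3.93 × 1.08^0.5 / 4.76^1.5 = 3.93 × 1.039 / 10.39 = 0.3933 d⁻¹.
k_a(17.3) = 0.3933 × 1.024^(17.3−20) = 0.3933 × 0.9380 = 0.3689 d⁻¹.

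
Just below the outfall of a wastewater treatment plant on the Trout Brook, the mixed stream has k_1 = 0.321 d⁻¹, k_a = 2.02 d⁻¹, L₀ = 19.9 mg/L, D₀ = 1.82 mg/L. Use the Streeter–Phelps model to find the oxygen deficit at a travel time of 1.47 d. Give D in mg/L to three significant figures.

k_1 L₀/(k_a−k_1) = 0.321×19.9/(2.02−0.321) = 6.388/1.699 = 3.760 mg/L.
e^(−k_1 t) = e^(−0.321×1.470) = 0.6238; e^(−k_a t) = e^(−2.02×1.470) = 0.05133.
D = 3.760 × (0.6238 − 0.05133) + 1.82 × 0.05133 = 2.152 + 0.09343 = 2.246 mg/L.

D ≈ 2.25 mg/L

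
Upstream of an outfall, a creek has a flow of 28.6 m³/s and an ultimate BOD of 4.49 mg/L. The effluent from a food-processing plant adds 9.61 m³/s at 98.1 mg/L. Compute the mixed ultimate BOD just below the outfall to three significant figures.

28.0 mg/L

Flow-weighted mixing: C = (Q_r C_r + Q_w C_w)/(Q_r + Q_w)
= (28.6×4.49 + 9.61×98.1)/(28.6 + 9.61) = 1071/38.21 = 28.03 mg/L.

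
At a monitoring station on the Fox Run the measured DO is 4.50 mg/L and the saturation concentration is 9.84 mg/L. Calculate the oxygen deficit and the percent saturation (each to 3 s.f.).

D ≈ 5.34 mg/L; 45.7 % saturation

D = C_s − C = 9.84 − 4.50 = 5.34 mg/L.
% saturation = 4.50/9.84 × 100 = 45.7 %.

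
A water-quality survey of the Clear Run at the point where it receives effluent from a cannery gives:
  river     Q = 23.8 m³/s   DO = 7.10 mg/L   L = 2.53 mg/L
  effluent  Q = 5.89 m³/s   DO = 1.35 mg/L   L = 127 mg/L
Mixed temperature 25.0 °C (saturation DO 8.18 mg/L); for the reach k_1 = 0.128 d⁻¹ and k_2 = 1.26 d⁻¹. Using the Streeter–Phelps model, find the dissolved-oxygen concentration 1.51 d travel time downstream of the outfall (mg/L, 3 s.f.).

DO ≈ 5.77 mg/L

Mixed DO = (23.8×7.10 + 5.89×1.35)/(23.8+5.89) = 176.9/29.69 = 5.959 mg/L.
Mixed L₀ = (23.8×2.53 + 5.89×127)/(29.69) = 808.2/29.69 = 27.22 mg/L.
Initial deficit D₀ = C_s − DO₀ = 8.18 − 5.959 = 2.221 mg/L.
D(1.51) = [0.128×27.22/(1.26−0.128)](e^(−0.128×1.51) − e^(−1.26×1.51)) + 2.221 e^(−1.26×1.51)
= 3.078 × (0.8243 − 0.1492) + 2.221 × 0.1492 = 2.409 mg/L.
DO = 8.18 − 2.409 = 5.771 mg/L.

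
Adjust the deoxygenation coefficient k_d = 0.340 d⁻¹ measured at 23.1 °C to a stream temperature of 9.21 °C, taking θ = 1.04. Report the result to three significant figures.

k_d ≈ 0.197 d⁻¹

k_d(T₂) = k_d(T₁) · θ^(T₂−T₁) = 0.340 × 1.04^(9.21−23.1)
= 0.340 × 1.04^-13.9 = 0.340 × 0.5800 = 0.1972 d⁻¹.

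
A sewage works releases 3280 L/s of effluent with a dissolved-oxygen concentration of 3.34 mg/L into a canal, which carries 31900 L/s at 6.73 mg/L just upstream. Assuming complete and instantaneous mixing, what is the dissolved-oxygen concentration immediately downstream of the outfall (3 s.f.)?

Flow-weighted mixing: C = (Q_r C_r + Q_w C_w)/(Q_r + Q_w)
= (31900×6.73 + 3280×3.34)/(31900 + 3280) = 225600/35180 = 6.414 mg/L.

6.41 mg/L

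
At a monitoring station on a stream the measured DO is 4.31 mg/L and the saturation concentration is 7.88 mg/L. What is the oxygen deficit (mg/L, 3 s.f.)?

D ≈ 3.57 mg/L

D = C_s − C = 7.88 − 4.31 = 3.57 mg/L.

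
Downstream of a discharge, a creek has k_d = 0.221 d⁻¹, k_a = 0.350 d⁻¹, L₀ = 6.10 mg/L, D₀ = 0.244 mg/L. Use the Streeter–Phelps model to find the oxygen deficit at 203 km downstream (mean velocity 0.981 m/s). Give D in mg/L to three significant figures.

D ≈ 1.74 mg/L

Travel time t = x/v = 203 km / (0.981 m/s) = 203000 m / 0.981 m/s = 206900 s = 2.395 d.
k_d L₀/(k_a−k_d) = 0.221×6.10/(0.350−0.221) = 1.348/0.1290 = 10.45 mg/L.
e^(−k_d t) = e^(−0.221×2.395) = 0.5890; e^(−k_a t) = e^(−0.350×2.395) = 0.4325.
D = 10.45 × (0.5890 − 0.4325) + 0.244 × 0.4325 = 1.636 + 0.1055 = 1.742 mg/L.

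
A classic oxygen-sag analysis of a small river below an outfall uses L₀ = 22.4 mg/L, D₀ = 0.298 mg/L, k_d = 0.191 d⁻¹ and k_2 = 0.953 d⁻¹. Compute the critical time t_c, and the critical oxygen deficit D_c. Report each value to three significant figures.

With k_2/k_d = 4.990 and 1 − D₀(k_2−k_d)/(k_d L₀) = 0.9469,
t_c = ln(4.990 × 0.9469) / (0.953 − 0.191) = ln(4.725) / 0.7620 = 1.553/0.7620 = 2.038 d.
D_c = (k_d/k_2) L₀ e^(−k_d t_c) = (0.191/0.953) × 22.4 × e^(−0.191×2.038) = 0.2004 × 22.4 × 0.6776 = 3.042 mg/L.

t_c ≈ 2.04 d; D_c ≈ 3.04 mg/L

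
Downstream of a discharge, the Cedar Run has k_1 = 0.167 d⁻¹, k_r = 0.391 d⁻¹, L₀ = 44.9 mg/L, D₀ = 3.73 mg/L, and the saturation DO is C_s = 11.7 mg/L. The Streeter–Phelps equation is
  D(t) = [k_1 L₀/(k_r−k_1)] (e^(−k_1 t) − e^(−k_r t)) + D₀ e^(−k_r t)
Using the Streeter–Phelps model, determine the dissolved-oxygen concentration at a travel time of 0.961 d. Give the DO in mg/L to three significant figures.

DO ≈ 3.62 mg/L

k_1 L₀/(k_r−k_1) = 0.167×44.9/(0.391−0.167) = 7.498/0.2240 = 33.47 mg/L.
e^(−k_1 t) = e^(−0.167×0.9610) = 0.8517; e^(−k_r t) = e^(−0.391×0.9610) = 0.6868.
D = 33.47 × (0.8517 − 0.6868) + 3.73 × 0.6868 = 5.522 + 2.562 = 8.083 mg/L.
DO = C_s − D = 11.7 − 8.083 = 3.617 mg/L.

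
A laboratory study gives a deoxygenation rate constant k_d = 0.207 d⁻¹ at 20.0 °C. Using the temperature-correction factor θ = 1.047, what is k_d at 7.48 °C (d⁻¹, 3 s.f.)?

k_d ≈ 0.116 d⁻¹

k_d(T₂) = k_d(T₁) · θ^(T₂−T₁) = 0.207 × 1.047^(7.48−20.0)
= 0.207 × 1.047^-12.5 = 0.207 × 0.5627 = 0.1165 d⁻¹.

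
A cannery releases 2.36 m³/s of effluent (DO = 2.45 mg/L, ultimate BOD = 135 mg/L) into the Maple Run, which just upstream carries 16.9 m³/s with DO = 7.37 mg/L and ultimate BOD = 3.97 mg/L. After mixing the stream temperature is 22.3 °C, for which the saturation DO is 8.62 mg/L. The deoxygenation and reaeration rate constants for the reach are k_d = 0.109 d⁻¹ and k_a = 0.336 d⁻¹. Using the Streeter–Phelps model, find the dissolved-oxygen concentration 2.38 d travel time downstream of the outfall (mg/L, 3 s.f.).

Mixed DO = (16.9×7.37 + 2.36×2.45)/(16.9+2.36) = 130.3/19.26 = 6.767 mg/L.
Mixed L₀ = (16.9×3.97 + 2.36×135)/(19.26) = 385.7/19.26 = 20.03 mg/L.
Initial deficit D₀ = C_s − DO₀ = 8.62 − 6.767 = 1.853 mg/L.
D(2.38) = [0.109×20.03/(0.336−0.109)](e^(−0.109×2.38) − e^(−0.336×2.38)) + 1.853 e^(−0.336×2.38)
= 9.616 × (0.7715 − 0.4495) + 1.853 × 0.4495 = 3.929 mg/L.
DO = 8.62 − 3.929 = 4.691 mg/L.

DO ≈ 4.69 mg/L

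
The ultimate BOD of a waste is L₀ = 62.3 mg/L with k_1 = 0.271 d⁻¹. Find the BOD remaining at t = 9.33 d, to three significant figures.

L ≈ 4.97 mg/L

L_t = L₀ e^(−k_1 t) = 62.3 × e^(−0.271×9.33) = 62.3 × 0.07978 = 4.971 mg/L.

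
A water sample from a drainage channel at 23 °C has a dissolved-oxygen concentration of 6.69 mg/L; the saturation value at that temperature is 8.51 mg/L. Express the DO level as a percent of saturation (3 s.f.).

78.6 % saturation

% saturation = C/C_s × 100 = 6.69/8.51 × 100 = 78.6 %.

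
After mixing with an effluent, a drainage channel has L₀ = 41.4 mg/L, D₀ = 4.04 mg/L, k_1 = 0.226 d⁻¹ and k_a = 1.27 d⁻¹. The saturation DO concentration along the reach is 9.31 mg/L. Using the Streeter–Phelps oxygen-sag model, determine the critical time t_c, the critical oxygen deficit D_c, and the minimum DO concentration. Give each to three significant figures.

t_c ≈ 1.08 d; D_c ≈ 5.77 mg/L; min DO ≈ 3.54 mg/L

With k_a/k_1 = 5.619 and 1 − D₀(k_a−k_1)/(k_1 L₀) = 0.5492,
t_c = ln(5.619 × 0.5492) / (1.27 − 0.226) = ln(3.086) / 1.044 = 1.127/1.044 = 1.079 d.
L(t_c) = L₀ e^(−k_1 t_c) = 41.4 × 0.7835 = 32.44 mg/L, and at the critical point k_a D_c = k_1 L, so D_c = (0.226/1.27) × 32.44 = 5.772 mg/L.
Minimum DO = C_s − D_c = 9.31 − 5.772 = 3.538 mg/L.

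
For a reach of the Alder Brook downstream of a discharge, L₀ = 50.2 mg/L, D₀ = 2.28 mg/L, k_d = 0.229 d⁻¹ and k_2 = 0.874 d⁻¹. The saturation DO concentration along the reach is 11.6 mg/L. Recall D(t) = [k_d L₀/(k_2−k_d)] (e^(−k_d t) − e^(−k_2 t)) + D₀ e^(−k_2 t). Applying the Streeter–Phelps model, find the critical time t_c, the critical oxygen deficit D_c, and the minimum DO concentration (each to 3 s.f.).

With k_2/k_d = 3.817 and 1 − D₀(k_2−k_d)/(k_d L₀) = 0.8721,
t_c = ln(3.817 × 0.8721) / (0.874 − 0.229) = ln(3.328) / 0.6450 = 1.202/0.6450 = 1.864 d.
D_c = (k_d/k_2) L₀ e^(−k_d t_c) = (0.229/0.874) × 50.2 × e^(−0.229×1.864) = 0.2620 × 50.2 × 0.6525 = 8.583 mg/L.
Minimum DO = C_s − D_c = 11.6 − 8.583 = 3.017 mg/L.

t_c ≈ 1.86 d; D_c ≈ 8.58 mg/L; min DO ≈ 3.02 mg/L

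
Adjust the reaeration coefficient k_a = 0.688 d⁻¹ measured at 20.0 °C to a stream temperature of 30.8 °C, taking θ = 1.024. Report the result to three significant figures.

k_a ≈ 0.889 d⁻¹

k_a(T₂) = k_a(T₁) · θ^(T₂−T₁) = 0.688 × 1.024^(30.8−20.0)
= 0.688 × 1.024^10.8 = 0.688 × 1.292 = 0.8888 d⁻¹.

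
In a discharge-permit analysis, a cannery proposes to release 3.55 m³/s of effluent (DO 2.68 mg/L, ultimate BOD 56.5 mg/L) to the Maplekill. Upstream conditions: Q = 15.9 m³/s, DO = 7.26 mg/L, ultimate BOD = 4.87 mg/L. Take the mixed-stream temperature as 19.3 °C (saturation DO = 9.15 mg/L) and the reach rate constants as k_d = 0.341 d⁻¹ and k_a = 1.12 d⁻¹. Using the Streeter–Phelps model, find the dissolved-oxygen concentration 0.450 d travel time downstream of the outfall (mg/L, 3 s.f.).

DO ≈ 5.92 mg/L

Mixed DO = (15.9×7.26 + 3.55×2.68)/(15.9+3.55) = 124.9/19.45 = 6.424 mg/L.
Mixed L₀ = (15.9×4.87 + 3.55×56.5)/(19.45) = 278.0/19.45 = 14.29 mg/L.
Initial deficit D₀ = C_s − DO₀ = 9.15 − 6.424 = 2.726 mg/L.
D(0.450) = [0.341×14.29/(1.12−0.341)](e^(−0.341×0.450) − e^(−1.12×0.450)) + 2.726 e^(−1.12×0.450)
= 6.257 × (0.8577 − 0.6041) + 2.726 × 0.6041 = 3.234 mg/L.
DO = 9.15 − 3.234 = 5.916 mg/L.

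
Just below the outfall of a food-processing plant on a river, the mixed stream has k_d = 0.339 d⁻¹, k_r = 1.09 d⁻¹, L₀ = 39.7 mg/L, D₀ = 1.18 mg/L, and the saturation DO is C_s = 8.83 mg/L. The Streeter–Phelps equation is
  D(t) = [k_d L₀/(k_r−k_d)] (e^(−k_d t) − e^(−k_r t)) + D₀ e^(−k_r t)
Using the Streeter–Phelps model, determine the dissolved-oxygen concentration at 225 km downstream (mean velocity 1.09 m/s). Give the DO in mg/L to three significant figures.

DO ≈ 2.10 mg/L

Travel time t = x/v = 225 km / (1.09 m/s) = 225000 m / 1.09 m/s = 206400 s = 2.389 d.
k_d L₀/(k_r−k_d) = 0.339×39.7/(1.09−0.339) = 13.46/0.7510 = 17.92 mg/L.
e^(−k_d t) = e^(−0.339×2.389) = 0.4449; e^(−k_r t) = e^(−1.09×2.389) = 0.07396.
D = 17.92 × (0.4449 − 0.07396) + 1.18 × 0.07396 = 6.647 + 0.08728 = 6.735 mg/L.
DO = C_s − D = 8.83 − 6.735 = 2.095 mg/L.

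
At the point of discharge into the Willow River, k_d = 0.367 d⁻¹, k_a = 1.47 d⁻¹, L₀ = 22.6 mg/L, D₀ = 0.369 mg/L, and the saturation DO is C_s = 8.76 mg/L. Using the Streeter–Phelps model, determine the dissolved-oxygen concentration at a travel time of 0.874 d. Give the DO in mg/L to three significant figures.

k_d L₀/(k_a−k_d) = 0.367×22.6/(1.47−0.367) = 8.294/1.103 = 7.520 mg/L.
e^(−k_d t) = e^(−0.367×0.8740) = 0.7256; e^(−k_a t) = e^(−1.47×0.8740) = 0.2767.
D = 7.520 × (0.7256 − 0.2767) + 0.369 × 0.2767 = 3.375 + 0.1021 = 3.478 mg/L.
DO = C_s − D = 8.76 − 3.478 = 5.282 mg/L.

DO ≈ 5.28 mg/L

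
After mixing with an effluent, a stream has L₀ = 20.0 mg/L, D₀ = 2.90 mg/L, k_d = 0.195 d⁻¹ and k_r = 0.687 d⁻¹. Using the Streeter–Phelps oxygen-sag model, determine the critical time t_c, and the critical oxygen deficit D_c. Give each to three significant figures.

t_c ≈ 1.63 d; D_c ≈ 4.13 mg/L

With k_r/k_d = 3.523 and 1 − D₀(k_r−k_d)/(k_d L₀) = 0.6342,
t_c = ln(3.523 × 0.6342) / (0.687 − 0.195) = ln(2.234) / 0.4920 = 0.8039/0.4920 = 1.634 d.
L(t_c) = L₀ e^(−k_d t_c) = 20.0 × 0.7272 = 14.54 mg/L, and at the critical point k_r D_c = k_d L, so D_c = (0.195/0.687) × 14.54 = 4.128 mg/L.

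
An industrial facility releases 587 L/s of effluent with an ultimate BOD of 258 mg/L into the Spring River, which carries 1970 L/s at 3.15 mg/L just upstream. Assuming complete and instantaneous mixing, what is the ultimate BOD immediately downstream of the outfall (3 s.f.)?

Flow-weighted mixing: C = (Q_r C_r + Q_w C_w)/(Q_r + Q_w)
= (1970×3.15 + 587×258)/(1970 + 587) = 157700/2557 = 61.65 mg/L.

61.7 mg/L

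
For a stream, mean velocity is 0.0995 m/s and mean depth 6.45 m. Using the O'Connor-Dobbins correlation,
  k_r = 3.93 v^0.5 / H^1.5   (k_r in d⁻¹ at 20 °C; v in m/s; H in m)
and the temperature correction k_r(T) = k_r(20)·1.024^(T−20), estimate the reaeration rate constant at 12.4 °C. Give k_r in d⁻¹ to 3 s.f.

k_r(20) = 3.93 × 0.0995^0.5 / 6.45^1.5 = 3.93 × 0.3154 / 16.38 = 0.07568 d⁻¹.
k_r(12.4) = 0.07568 × 1.024^(12.4−20) = 0.07568 × 0.8351 = 0.06320 d⁻¹.

k_r ≈ 0.0632 d⁻¹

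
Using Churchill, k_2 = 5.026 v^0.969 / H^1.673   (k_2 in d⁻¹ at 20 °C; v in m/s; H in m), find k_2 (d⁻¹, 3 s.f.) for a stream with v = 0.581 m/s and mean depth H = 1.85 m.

k_2 = 5.026 × 0.581^0.969 / 1.85^1.673 = 5.026 × 0.5909 / 2.799 = 1.061 d⁻¹.

k_2 ≈ 1.06 d⁻¹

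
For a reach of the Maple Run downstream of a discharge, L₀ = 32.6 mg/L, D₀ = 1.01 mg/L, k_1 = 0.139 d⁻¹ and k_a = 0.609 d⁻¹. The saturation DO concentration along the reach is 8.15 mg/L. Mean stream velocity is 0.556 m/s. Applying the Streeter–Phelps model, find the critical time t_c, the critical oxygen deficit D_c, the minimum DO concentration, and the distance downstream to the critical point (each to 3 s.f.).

t_c ≈ 2.91 d; D_c ≈ 4.97 mg/L; min DO ≈ 3.18 mg/L; x_c ≈ 140 km

At the critical point dD/dt = 0, so k_1 L₀ e^(−k_1 t) = k_a D. Substituting D(t) from the Streeter–Phelps equation and solving for t gives
t_c = ln[(k_a/k_1)(1 − D₀(k_a−k_1)/(k_1 L₀))] / (k_a−k_1).
Here k_a−k_1 = 0.4700 d⁻¹ and 1 − D₀(k_a−k_1)/(k_1 L₀) = 1 − 1.01×0.4700/(0.139×32.6) = 0.8952, so
t_c = ln(4.381 × 0.8952) / 0.4700 = 1.367 / 0.4700 = 2.908 d.
D_c = (k_1/k_a) L₀ e^(−k_1 t_c) = (0.139/0.609) × 32.6 × e^(−0.139×2.908) = 0.2282 × 32.6 × 0.6675 = 4.967 mg/L.
Minimum DO = C_s − D_c = 8.15 − 4.967 = 3.183 mg/L.
x_c = v t_c = 0.556 m/s × 2.908 d × 86400 s/d = 139700 m ≈ 140 km.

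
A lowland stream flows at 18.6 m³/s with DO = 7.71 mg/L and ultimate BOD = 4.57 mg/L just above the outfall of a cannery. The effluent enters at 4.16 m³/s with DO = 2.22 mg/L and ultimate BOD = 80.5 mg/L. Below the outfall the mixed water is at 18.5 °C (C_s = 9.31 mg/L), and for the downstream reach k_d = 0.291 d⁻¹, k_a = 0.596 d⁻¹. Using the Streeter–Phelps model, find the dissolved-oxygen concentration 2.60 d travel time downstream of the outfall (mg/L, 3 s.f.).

DO ≈ 4.23 mg/L

Mixed DO = (18.6×7.71 + 4.16×2.22)/(18.6+4.16) = 152.6/22.76 = 6.707 mg/L.
Mixed L₀ = (18.6×4.57 + 4.16×80.5)/(22.76) = 419.9/22.76 = 18.45 mg/L.
Initial deficit D₀ = C_s − DO₀ = 9.31 − 6.707 = 2.603 mg/L.
D(2.60) = [0.291×18.45/(0.596−0.291)](e^(−0.291×2.60) − e^(−0.596×2.60)) + 2.603 e^(−0.596×2.60)
= 17.60 × (0.4693 − 0.2123) + 2.603 × 0.2123 = 5.075 mg/L.
DO = 9.31 − 5.075 = 4.235 mg/L.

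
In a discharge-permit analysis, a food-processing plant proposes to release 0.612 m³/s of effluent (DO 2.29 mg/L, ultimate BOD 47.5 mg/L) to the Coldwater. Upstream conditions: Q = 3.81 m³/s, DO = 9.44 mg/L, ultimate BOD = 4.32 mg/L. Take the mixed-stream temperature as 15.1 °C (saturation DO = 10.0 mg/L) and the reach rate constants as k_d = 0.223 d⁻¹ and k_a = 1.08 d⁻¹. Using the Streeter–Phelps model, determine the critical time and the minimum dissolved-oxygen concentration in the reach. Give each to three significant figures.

t_c ≈ 0.833 d; minimum DO ≈ 8.23 mg/L

Mixed DO = (3.81×9.44 + 0.612×2.29)/(3.81+0.612) = 37.37/4.422 = 8.450 mg/L.
Mixed L₀ = (3.81×4.32 + 0.612×47.5)/(4.422) = 45.53/4.422 = 10.30 mg/L.
Initial deficit D₀ = C_s − DO₀ = 10.0 − 8.450 = 1.550 mg/L.
t_c = (1/0.8570) ln[(1.08/0.223)(1 − 1.550×0.8570/(0.223×10.30))] = 1.167 × ln(2.042) = 0.8330 d.
D_c = (0.223/1.08) × 10.30 × e^(−0.223×0.8330) = 0.2065 × 10.30 × 0.8305 = 1.766 mg/L.
Minimum DO = 10.0 − 1.766 = 8.234 mg/L.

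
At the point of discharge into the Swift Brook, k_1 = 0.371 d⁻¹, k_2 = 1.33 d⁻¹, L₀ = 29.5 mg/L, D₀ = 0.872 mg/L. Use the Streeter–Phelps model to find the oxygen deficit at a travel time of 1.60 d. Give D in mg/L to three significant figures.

k_1 L₀/(k_2−k_1) = 0.371×29.5/(1.33−0.371) = 10.94/0.9590 = 11.41 mg/L.
e^(−k_1 t) = e^(−0.371×1.600) = 0.5523; e^(−k_2 t) = e^(−1.33×1.600) = 0.1191.
D = 11.41 × (0.5523 − 0.1191) + 0.872 × 0.1191 = 4.945 + 0.1038 = 5.048 mg/L.

D ≈ 5.05 mg/L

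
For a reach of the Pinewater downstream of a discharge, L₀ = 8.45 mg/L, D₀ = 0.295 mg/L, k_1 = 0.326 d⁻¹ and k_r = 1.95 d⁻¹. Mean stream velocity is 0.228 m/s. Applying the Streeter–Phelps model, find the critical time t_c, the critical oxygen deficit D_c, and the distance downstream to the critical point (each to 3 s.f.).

t_c ≈ 0.984 d; D_c ≈ 1.03 mg/L; x_c ≈ 19.4 km

At the critical point dD/dt = 0, so k_1 L₀ e^(−k_1 t) = k_r D. Substituting D(t) from the Streeter–Phelps equation and solving for t gives
t_c = ln[(k_r/k_1)(1 − D₀(k_r−k_1)/(k_1 L₀))] / (k_r−k_1).
Here k_r−k_1 = 1.624 d⁻¹ and 1 − D₀(k_r−k_1)/(k_1 L₀) = 1 − 0.295×1.624/(0.326×8.45) = 0.8261, so
t_c = ln(5.982 × 0.8261) / 1.624 = 1.598 / 1.624 = 0.9838 d.
L(t_c) = L₀ e^(−k_1 t_c) = 8.45 × 0.7256 = 6.132 mg/L, and at the critical point k_r D_c = k_1 L, so D_c = (0.326/1.95) × 6.132 = 1.025 mg/L.
x_c = v t_c = 0.228 m/s × 0.9838 d × 86400 s/d = 19380 m ≈ 19.4 km.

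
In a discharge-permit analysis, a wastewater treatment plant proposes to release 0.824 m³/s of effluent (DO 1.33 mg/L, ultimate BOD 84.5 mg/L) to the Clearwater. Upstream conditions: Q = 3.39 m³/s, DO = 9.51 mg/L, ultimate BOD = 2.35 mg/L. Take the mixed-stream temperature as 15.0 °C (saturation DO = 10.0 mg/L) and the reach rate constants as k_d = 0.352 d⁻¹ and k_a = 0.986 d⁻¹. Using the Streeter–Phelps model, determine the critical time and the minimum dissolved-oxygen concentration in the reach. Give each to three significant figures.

t_c ≈ 1.26 d; minimum DO ≈ 5.79 mg/L

Mixed DO = (3.39×9.51 + 0.824×1.33)/(3.39+0.824) = 33.33/4.214 = 7.910 mg/L.
Mixed L₀ = (3.39×2.35 + 0.824×84.5)/(4.214) = 77.59/4.214 = 18.41 mg/L.
Initial deficit D₀ = C_s − DO₀ = 10.0 − 7.910 = 2.090 mg/L.
t_c = (1/0.6340) ln[(0.986/0.352)(1 − 2.090×0.6340/(0.352×18.41))] = 1.577 × ln(2.229) = 1.264 d.
D_c = (0.352/0.986) × 18.41 × e^(−0.352×1.264) = 0.3570 × 18.41 × 0.6409 = 4.213 mg/L.
Minimum DO = 10.0 − 4.213 = 5.787 mg/L.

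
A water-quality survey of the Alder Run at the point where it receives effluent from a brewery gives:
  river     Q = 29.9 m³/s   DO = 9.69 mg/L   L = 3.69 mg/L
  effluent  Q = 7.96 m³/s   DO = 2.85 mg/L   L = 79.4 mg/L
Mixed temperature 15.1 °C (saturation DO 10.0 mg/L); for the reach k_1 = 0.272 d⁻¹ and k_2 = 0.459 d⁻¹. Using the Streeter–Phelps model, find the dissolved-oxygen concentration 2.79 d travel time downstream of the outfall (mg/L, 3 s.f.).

Mixed DO = (29.9×9.69 + 7.96×2.85)/(29.9+7.96) = 312.4/37.86 = 8.252 mg/L.
Mixed L₀ = (29.9×3.69 + 7.96×79.4)/(37.86) = 742.4/37.86 = 19.61 mg/L.
Initial deficit D₀ = C_s − DO₀ = 10.0 − 8.252 = 1.748 mg/L.
D(2.79) = [0.272×19.61/(0.459−0.272)](e^(−0.272×2.79) − e^(−0.459×2.79)) + 1.748 e^(−0.459×2.79)
= 28.52 × (0.4682 − 0.2779) + 1.748 × 0.2779 = 5.914 mg/L.
DO = 10.0 − 5.914 = 4.086 mg/L.

DO ≈ 4.09 mg/L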